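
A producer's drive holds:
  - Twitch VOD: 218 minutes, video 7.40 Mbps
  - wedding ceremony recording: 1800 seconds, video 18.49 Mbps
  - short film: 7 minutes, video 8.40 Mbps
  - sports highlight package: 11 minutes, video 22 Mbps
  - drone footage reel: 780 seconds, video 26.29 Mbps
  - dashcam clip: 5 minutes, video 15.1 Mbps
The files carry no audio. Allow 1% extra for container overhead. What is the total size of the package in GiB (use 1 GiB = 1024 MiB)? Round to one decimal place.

Twitch VOD: 7.400 Mbps × 13080 s × 1.01 = 97759.9 Mb
wedding ceremony recording: 18.490 Mbps × 1800 s × 1.01 = 33614.8 Mb
short film: 8.400 Mbps × 420 s × 1.01 = 3563.3 Mb
sports highlight package: 22.000 Mbps × 660 s × 1.01 = 14665.2 Mb
drone footage reel: 26.290 Mbps × 780 s × 1.01 = 20711.3 Mb
dashcam clip: 15.100 Mbps × 300 s × 1.01 = 4575.3 Mb
Total: 174889.8 Mb = 21861.2 MB.
= 20.36 GiB.

20.4 GiB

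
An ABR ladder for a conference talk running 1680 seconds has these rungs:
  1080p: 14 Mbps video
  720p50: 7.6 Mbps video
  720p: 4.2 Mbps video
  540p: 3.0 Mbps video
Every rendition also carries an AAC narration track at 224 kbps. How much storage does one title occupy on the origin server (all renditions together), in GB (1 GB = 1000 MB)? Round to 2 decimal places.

Audio: 224 kbps = 0.224 Mbps.
Sum of rendition bitrates: (14+0.224) + (7.6+0.224) + (4.2+0.224) + (3.0+0.224) = 29.696 Mbps.
× 1680 s = 49,889 Mb = 6,236 MB = 6.236 GB.

6.24 GB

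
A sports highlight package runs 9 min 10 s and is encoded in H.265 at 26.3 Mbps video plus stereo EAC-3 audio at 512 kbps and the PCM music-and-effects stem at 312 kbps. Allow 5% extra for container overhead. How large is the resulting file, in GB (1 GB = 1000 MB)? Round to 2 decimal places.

9 min 10 s = 550 s
Audio total: 512 + 312 = 824 kbps = 0.824 Mbps.
Total bitrate: 26.3 + 0.824 = 27.124 Mbps.
Stream data: 27.124 Mbps × 550 s = 14918.2 Mb.
With 5% container overhead: ×1.05.
15,664 Mb ÷ 8 = 1,958 MB → 1.958 GB.

1.96 GB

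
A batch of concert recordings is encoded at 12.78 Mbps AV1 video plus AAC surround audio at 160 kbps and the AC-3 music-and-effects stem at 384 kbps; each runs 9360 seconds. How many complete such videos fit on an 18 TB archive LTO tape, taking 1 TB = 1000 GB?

Audio total: 160 + 384 = 544 kbps = 0.544 Mbps.
Total bitrate: 13.324 Mbps.
Per item: 13.324 Mbps × 9360 s = 124,713 Mb = 15,589 MB.
Capacity: 18 TB = 144,000,000 Mb; 1154.65 items → 1154 complete.

1154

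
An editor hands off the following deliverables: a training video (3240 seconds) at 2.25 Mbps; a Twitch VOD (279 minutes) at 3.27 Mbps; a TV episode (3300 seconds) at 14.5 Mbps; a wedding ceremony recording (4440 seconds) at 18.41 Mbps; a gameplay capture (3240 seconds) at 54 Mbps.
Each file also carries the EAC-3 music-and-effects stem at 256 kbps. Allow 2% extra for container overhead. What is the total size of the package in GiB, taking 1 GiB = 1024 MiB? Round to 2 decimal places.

Audio: 256 kbps = 0.256 Mbps.
training video: 2.506 Mbps × 3240 s × 1.02 = 8281.8 Mb
Twitch VOD: 3.526 Mbps × 16740 s × 1.02 = 60205.7 Mb
TV episode: 14.756 Mbps × 3300 s × 1.02 = 49668.7 Mb
wedding ceremony recording: 18.666 Mbps × 4440 s × 1.02 = 84534.6 Mb
gameplay capture: 54.256 Mbps × 3240 s × 1.02 = 179305.2 Mb
Total: 381996.1 Mb = 47749.5 MB.
= 44.47 GiB.

44.47 GiB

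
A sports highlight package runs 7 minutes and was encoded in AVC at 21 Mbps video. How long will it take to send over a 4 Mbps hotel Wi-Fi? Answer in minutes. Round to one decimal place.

7 min = 420 s
File: 21.000 Mbps × 420 s = 8820.0 Mb.
At 4 Mbps: 8820.0 / 4 = 2205.0 s ≈ 36.8 minutes.

36.8 minutes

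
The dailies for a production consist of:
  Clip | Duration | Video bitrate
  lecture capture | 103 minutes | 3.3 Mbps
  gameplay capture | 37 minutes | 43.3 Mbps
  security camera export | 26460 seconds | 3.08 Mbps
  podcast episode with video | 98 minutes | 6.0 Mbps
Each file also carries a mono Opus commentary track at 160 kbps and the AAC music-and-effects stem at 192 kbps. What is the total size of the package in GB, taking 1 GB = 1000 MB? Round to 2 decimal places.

30.95 GB

Audio total: 160 + 192 = 352 kbps = 0.352 Mbps.
lecture capture: 3.652 Mbps × 6180 s = 22569.4 Mb
gameplay capture: 43.652 Mbps × 2220 s = 96907.4 Mb
security camera export: 3.432 Mbps × 26460 s = 90810.7 Mb
podcast episode with video: 6.352 Mbps × 5880 s = 37349.8 Mb
Total: 247637.3 Mb = 30954.7 MB.
= 30.95 GB.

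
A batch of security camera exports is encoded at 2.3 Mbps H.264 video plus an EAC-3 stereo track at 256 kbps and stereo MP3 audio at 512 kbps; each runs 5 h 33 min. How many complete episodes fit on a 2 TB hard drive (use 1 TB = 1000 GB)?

5 h 33 min = 333 min = 19980 s
Audio total: 256 + 512 = 768 kbps = 0.768 Mbps.
Total bitrate: 3.068 Mbps.
Per item: 3.068 Mbps × 19980 s = 61,299 Mb = 7,662 MB.
Capacity: 2 TB = 16,000,000 Mb; 261.02 items → 261 complete.

261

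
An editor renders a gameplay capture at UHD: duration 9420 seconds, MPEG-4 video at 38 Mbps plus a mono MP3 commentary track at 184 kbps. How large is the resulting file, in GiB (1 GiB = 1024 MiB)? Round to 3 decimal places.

Audio: 184 kbps = 0.184 Mbps.
Total bitrate: 38 + 0.184 = 38.184 Mbps.
Stream data: 38.184 Mbps × 9420 s = 359693.3 Mb.
359,693 Mb = 44,961,660,000 bytes ÷ 1,073,741,824 = 41.87 GiB.

41.874 GiB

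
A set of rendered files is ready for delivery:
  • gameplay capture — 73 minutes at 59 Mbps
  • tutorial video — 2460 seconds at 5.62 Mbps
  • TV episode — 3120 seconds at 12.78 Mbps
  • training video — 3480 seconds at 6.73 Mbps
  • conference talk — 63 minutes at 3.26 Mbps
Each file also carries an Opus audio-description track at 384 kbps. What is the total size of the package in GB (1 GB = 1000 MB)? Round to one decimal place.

Audio: 384 kbps = 0.384 Mbps.
gameplay capture: 59.384 Mbps × 4380 s = 260101.9 Mb
tutorial video: 6.004 Mbps × 2460 s = 14769.8 Mb
TV episode: 13.164 Mbps × 3120 s = 41071.7 Mb
training video: 7.114 Mbps × 3480 s = 24756.7 Mb
conference talk: 3.644 Mbps × 3780 s = 13774.3 Mb
Total: 354474.5 Mb = 44309.3 MB.
= 44.31 GB.

44.3 GB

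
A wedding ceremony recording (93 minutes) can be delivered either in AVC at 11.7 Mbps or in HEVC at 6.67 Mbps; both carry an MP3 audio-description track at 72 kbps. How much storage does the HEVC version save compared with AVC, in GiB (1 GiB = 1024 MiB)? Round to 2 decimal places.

93 min = 5580 s
Audio: 72 kbps = 0.072 Mbps.
AVC: 11.772 Mbps × 5580 s = 65687.8 Mb = 7.647 GiB.
HEVC: 6.742 Mbps × 5580 s = 37620.4 Mb = 4.380 GiB.
Saving: 7.647 − 4.380 = 3.267 GiB.

3.27 GiB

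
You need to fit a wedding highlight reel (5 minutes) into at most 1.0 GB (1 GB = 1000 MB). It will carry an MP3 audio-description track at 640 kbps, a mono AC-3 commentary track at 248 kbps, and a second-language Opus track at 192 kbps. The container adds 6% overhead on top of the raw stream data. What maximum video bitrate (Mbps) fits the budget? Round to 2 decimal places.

Budget: 1.0 GB = 8000.0 Mb.
Stream payload after overhead: 8000.0 / 1.06 = 7547.2 Mb.
5 min = 300 s
Total bitrate budget: 7547.2 Mb / 300 s = 25.157 Mbps.
Audio total: 640 + 248 + 192 = 1080 kbps = 1.080 Mbps.
Video: 25.157 − 1.080 = 24.077 Mbps.

24.08 Mbps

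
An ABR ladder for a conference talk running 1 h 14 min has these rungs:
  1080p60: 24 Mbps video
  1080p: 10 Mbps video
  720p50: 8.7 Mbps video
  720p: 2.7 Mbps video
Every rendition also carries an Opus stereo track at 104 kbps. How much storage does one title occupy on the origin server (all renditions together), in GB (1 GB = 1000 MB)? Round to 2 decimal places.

1 h 14 min = 74 min = 4440 s
Audio: 104 kbps = 0.104 Mbps.
Sum of rendition bitrates: (24+0.104) + (10+0.104) + (8.7+0.104) + (2.7+0.104) = 45.816 Mbps.
× 4440 s = 203,423 Mb = 25,428 MB = 25.43 GB.

25.43 GB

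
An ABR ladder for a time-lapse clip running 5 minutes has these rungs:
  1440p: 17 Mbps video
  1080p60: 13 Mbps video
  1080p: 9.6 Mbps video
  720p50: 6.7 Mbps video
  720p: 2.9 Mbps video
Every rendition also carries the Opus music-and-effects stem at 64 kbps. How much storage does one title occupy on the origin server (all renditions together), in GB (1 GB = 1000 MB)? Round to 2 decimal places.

1.86 GB

5 min = 300 s
Audio: 64 kbps = 0.064 Mbps.
Sum of rendition bitrates: (17+0.064) + (13+0.064) + (9.6+0.064) + (6.7+0.064) + (2.9+0.064) = 49.520 Mbps.
× 300 s = 14,856 Mb = 1,857 MB = 1.857 GB.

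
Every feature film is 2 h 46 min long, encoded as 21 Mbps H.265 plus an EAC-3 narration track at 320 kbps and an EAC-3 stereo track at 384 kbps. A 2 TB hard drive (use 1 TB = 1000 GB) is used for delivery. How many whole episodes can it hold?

74

2 h 46 min = 166 min = 9960 s
Audio total: 320 + 384 = 704 kbps = 0.704 Mbps.
Total bitrate: 21.704 Mbps.
Per item: 21.704 Mbps × 9960 s = 216,172 Mb = 27,021 MB.
Capacity: 2 TB = 16,000,000 Mb; 74.02 items → 74 complete.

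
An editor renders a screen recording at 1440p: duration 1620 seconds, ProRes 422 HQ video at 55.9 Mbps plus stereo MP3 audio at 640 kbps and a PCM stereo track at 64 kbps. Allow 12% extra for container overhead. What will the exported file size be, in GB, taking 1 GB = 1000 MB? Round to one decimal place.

12.8 GB

Audio total: 640 + 64 = 704 kbps = 0.704 Mbps.
Total bitrate: 55.9 + 0.704 = 56.604 Mbps.
Stream data: 56.604 Mbps × 1620 s = 91698.5 Mb.
With 12% container overhead: ×1.12.
102,702 Mb ÷ 8 = 12,838 MB → 12.84 GB.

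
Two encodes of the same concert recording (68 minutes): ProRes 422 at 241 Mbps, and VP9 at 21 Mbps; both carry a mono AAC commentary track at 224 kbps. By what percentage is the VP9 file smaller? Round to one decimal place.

91.2%

68 min = 4080 s
Audio: 224 kbps = 0.224 Mbps.
ProRes 422: 241.224 Mbps × 4080 s = 984193.9 Mb = 123.024 GB.
VP9: 21.224 Mbps × 4080 s = 86593.9 Mb = 10.824 GB.
Reduction: (1 − 10.824/123.024) × 100 = 91.20%.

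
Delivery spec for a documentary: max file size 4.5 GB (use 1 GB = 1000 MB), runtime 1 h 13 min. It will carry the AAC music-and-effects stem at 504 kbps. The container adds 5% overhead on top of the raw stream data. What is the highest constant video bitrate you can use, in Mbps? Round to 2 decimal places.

Budget: 4.5 GB = 36000.0 Mb.
Stream payload after overhead: 36000.0 / 1.05 = 34285.7 Mb.
1 h 13 min = 73 min = 4380 s
Total bitrate budget: 34285.7 Mb / 4380 s = 7.828 Mbps.
Audio: 504 kbps = 0.504 Mbps.
Video: 7.828 − 0.504 = 7.324 Mbps.

7.32 Mbps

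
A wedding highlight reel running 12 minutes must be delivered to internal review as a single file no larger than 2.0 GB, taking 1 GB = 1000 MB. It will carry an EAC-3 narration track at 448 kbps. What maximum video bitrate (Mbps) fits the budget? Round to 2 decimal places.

Budget: 2.0 GB = 16000.0 Mb.
12 min = 720 s
Total bitrate budget: 16000.0 Mb / 720 s = 22.222 Mbps.
Audio: 448 kbps = 0.448 Mbps.
Video: 22.222 − 0.448 = 21.774 Mbps.

21.77 Mbps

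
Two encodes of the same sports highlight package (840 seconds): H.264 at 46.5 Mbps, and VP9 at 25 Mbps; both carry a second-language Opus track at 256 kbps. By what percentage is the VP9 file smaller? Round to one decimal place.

46.0%

Audio: 256 kbps = 0.256 Mbps.
H.264: 46.756 Mbps × 840 s = 39275.0 Mb = 4.572 GiB.
VP9: 25.256 Mbps × 840 s = 21215.0 Mb = 2.470 GiB.
Reduction: (1 − 2.470/4.572) × 100 = 45.98%.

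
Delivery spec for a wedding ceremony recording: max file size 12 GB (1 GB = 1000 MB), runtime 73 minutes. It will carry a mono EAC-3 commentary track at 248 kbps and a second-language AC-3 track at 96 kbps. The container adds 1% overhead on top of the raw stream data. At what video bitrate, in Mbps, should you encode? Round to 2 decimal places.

Budget: 12 GB = 96000.0 Mb.
Stream payload after overhead: 96000.0 / 1.01 = 95049.5 Mb.
73 min = 4380 s
Total bitrate budget: 95049.5 Mb / 4380 s = 21.701 Mbps.
Audio total: 248 + 96 = 344 kbps = 0.344 Mbps.
Video: 21.701 − 0.344 = 21.357 Mbps.

21.36 Mbps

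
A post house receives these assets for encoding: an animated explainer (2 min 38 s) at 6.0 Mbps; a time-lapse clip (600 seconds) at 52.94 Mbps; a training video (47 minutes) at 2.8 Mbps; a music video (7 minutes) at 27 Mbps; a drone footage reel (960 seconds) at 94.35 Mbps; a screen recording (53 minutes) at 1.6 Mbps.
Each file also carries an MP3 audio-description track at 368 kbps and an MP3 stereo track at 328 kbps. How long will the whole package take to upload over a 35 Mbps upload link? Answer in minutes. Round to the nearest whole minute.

Audio total: 368 + 328 = 696 kbps = 0.696 Mbps.
animated explainer: 6.696 Mbps × 158 s = 1058.0 Mb
time-lapse clip: 53.636 Mbps × 600 s = 32181.6 Mb
training video: 3.496 Mbps × 2820 s = 9858.7 Mb
music video: 27.696 Mbps × 420 s = 11632.3 Mb
drone footage reel: 95.046 Mbps × 960 s = 91244.2 Mb
screen recording: 2.296 Mbps × 3180 s = 7301.3 Mb
Total: 153276.0 Mb = 19159.5 MB.
At 35 Mbps: 153276.0 / 35 = 4379 s ≈ 73 minutes.

73 minutes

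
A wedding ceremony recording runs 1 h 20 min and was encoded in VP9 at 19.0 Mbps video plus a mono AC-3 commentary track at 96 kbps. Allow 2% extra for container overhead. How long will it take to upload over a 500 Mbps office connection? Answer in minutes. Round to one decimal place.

3.1 minutes

1 h 20 min = 80 min = 4800 s
Audio: 96 kbps = 0.096 Mbps.
Total bitrate: 19.096 Mbps.
File: 19.096 Mbps × 4800 s = 91660.8 Mb.
With 2% container overhead: ×1.02. → 93494.0 Mb.
At 500 Mbps: 93494.0 / 500 = 187.0 s ≈ 3.12 minutes.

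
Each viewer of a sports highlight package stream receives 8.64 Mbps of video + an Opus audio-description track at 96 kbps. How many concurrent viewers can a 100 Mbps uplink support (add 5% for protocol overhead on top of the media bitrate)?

10

Audio: 96 kbps = 0.096 Mbps.
Per-viewer media rate: 8.736 Mbps.
On the wire with 5% overhead: 9.173 Mbps.
100 Mbps = 100.0 Mbps; 100.0 / 9.173 = 10.90 → 10 viewers.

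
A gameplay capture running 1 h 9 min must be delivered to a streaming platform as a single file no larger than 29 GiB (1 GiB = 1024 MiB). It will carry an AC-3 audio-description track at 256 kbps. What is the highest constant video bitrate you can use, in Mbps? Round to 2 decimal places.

Budget: 29 GiB = 249108.1 Mb.
1 h 9 min = 69 min = 4140 s
Total bitrate budget: 249108.1 Mb / 4140 s = 60.171 Mbps.
Audio: 256 kbps = 0.256 Mbps.
Video: 60.171 − 0.256 = 59.915 Mbps.

59.92 Mbps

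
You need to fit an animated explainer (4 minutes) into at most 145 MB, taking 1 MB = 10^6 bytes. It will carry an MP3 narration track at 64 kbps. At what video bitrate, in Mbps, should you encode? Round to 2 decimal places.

Budget: 145 MB = 1160.0 Mb.
4 min = 240 s
Total bitrate budget: 1160.0 Mb / 240 s = 4.833 Mbps.
Audio: 64 kbps = 0.064 Mbps.
Video: 4.833 − 0.064 = 4.769 Mbps.

4.77 Mbps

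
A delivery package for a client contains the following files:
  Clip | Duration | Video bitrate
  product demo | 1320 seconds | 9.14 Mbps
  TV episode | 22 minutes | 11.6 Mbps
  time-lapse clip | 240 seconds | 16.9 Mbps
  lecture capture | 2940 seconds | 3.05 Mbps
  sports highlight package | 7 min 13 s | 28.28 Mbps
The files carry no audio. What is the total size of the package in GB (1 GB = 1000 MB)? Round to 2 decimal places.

6.58 GB

product demo: 9.140 Mbps × 1320 s = 12064.8 Mb
TV episode: 11.600 Mbps × 1320 s = 15312.0 Mb
time-lapse clip: 16.900 Mbps × 240 s = 4056.0 Mb
lecture capture: 3.050 Mbps × 2940 s = 8967.0 Mb
sports highlight package: 28.280 Mbps × 433 s = 12245.2 Mb
Total: 52645.0 Mb = 6580.6 MB.
= 6.581 GB.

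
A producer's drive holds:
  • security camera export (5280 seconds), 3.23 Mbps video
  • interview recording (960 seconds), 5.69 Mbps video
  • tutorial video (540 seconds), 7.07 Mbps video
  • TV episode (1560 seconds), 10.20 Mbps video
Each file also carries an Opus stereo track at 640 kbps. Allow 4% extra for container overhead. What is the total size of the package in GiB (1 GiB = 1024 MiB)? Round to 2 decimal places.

5.76 GiB

Audio: 640 kbps = 0.640 Mbps.
security camera export: 3.870 Mbps × 5280 s × 1.04 = 21250.9 Mb
interview recording: 6.330 Mbps × 960 s × 1.04 = 6319.9 Mb
tutorial video: 7.710 Mbps × 540 s × 1.04 = 4329.9 Mb
TV episode: 10.840 Mbps × 1560 s × 1.04 = 17586.8 Mb
Total: 49487.6 Mb = 6185.9 MB.
= 5.761 GiB.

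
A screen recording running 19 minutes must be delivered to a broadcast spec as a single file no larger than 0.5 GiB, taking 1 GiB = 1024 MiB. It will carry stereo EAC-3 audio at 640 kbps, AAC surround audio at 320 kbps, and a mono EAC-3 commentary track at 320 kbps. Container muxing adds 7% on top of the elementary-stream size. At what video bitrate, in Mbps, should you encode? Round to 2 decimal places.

2.24 Mbps

Budget: 0.5 GiB = 4295.0 Mb.
Stream payload after overhead: 4295.0 / 1.07 = 4014.0 Mb.
19 min = 1140 s
Total bitrate budget: 4014.0 Mb / 1140 s = 3.521 Mbps.
Audio total: 640 + 320 + 320 = 1280 kbps = 1.280 Mbps.
Video: 3.521 − 1.280 = 2.241 Mbps.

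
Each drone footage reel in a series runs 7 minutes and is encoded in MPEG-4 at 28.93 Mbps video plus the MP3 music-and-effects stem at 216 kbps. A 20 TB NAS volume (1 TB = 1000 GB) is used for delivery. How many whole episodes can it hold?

13070

7 min = 420 s
Audio: 216 kbps = 0.216 Mbps.
Total bitrate: 29.146 Mbps.
Per item: 29.146 Mbps × 420 s = 12,241 Mb = 1,530 MB.
Capacity: 20 TB = 160,000,000 Mb; 13070.49 items → 13070 complete.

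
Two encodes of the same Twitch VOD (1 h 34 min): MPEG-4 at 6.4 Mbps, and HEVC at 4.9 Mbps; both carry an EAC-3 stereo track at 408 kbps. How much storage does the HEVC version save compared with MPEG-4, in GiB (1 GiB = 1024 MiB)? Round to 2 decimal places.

0.98 GiB

1 h 34 min = 94 min = 5640 s
Audio: 408 kbps = 0.408 Mbps.
MPEG-4: 6.808 Mbps × 5640 s = 38397.1 Mb = 4.470 GiB.
HEVC: 5.308 Mbps × 5640 s = 29937.1 Mb = 3.485 GiB.
Saving: 4.470 − 3.485 = 0.985 GiB.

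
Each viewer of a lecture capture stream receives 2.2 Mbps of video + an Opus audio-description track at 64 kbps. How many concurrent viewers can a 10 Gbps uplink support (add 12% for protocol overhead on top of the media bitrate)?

Audio: 64 kbps = 0.064 Mbps.
Per-viewer media rate: 2.264 Mbps.
On the wire with 12% overhead: 2.536 Mbps.
10 Gbps = 10,000 Mbps; 10,000 / 2.536 = 3943.72 → 3943 viewers.

3943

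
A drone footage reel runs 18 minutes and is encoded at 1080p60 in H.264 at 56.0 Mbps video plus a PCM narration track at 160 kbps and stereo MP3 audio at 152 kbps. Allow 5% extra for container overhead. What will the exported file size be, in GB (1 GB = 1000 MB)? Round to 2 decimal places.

18 min = 1080 s
Audio total: 160 + 152 = 312 kbps = 0.312 Mbps.
Total bitrate: 56.0 + 0.312 = 56.312 Mbps.
Stream data: 56.312 Mbps × 1080 s = 60817.0 Mb.
With 5% container overhead: ×1.05.
63,858 Mb ÷ 8 = 7,982 MB → 7.982 GB.

7.98 GB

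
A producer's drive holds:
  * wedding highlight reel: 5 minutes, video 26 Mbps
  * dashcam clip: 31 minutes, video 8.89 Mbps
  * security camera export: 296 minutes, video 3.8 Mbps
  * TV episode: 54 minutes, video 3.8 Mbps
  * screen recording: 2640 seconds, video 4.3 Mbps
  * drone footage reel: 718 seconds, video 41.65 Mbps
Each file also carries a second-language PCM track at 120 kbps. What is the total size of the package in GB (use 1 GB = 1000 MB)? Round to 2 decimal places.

18.57 GB

Audio: 120 kbps = 0.120 Mbps.
wedding highlight reel: 26.120 Mbps × 300 s = 7836.0 Mb
dashcam clip: 9.010 Mbps × 1860 s = 16758.6 Mb
security camera export: 3.920 Mbps × 17760 s = 69619.2 Mb
TV episode: 3.920 Mbps × 3240 s = 12700.8 Mb
screen recording: 4.420 Mbps × 2640 s = 11668.8 Mb
drone footage reel: 41.770 Mbps × 718 s = 29990.9 Mb
Total: 148574.3 Mb = 18571.8 MB.
= 18.57 GB.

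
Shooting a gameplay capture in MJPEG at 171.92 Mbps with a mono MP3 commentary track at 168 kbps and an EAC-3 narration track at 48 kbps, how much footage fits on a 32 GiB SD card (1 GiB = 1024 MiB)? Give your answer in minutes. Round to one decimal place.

Audio total: 168 + 48 = 216 kbps = 0.216 Mbps.
Total bitrate: 171.92 + 0.216 = 172.136 Mbps.
Capacity: 32 GiB = 274,878 Mb.
Recording time: 274,878 / 172.136 = 1,597 s ≈ 26.6 minutes.

26.6 minutes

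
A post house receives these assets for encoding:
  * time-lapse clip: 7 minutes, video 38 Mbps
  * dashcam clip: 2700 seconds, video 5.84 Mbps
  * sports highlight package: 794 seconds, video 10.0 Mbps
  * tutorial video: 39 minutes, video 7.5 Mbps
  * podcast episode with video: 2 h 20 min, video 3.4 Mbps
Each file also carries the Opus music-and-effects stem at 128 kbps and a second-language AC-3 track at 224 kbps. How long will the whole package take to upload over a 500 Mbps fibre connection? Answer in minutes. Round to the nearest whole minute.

Audio total: 128 + 224 = 352 kbps = 0.352 Mbps.
time-lapse clip: 38.352 Mbps × 420 s = 16107.8 Mb
dashcam clip: 6.192 Mbps × 2700 s = 16718.4 Mb
sports highlight package: 10.352 Mbps × 794 s = 8219.5 Mb
tutorial video: 7.852 Mbps × 2340 s = 18373.7 Mb
podcast episode with video: 3.752 Mbps × 8400 s = 31516.8 Mb
Total: 90936.2 Mb = 11367.0 MB.
At 500 Mbps: 90936.2 / 500 = 182 s ≈ 3.03 minutes.

3 minutes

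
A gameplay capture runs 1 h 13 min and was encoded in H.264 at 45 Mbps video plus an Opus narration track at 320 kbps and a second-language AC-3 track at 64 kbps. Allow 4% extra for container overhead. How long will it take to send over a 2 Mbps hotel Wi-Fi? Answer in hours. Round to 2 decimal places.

28.71 hours

1 h 13 min = 73 min = 4380 s
Audio total: 320 + 64 = 384 kbps = 0.384 Mbps.
Total bitrate: 45.384 Mbps.
File: 45.384 Mbps × 4380 s = 198781.9 Mb.
With 4% container overhead: ×1.04. → 206733.2 Mb.
At 2 Mbps: 206733.2 / 2 = 103366.6 s ≈ 28.7 hours.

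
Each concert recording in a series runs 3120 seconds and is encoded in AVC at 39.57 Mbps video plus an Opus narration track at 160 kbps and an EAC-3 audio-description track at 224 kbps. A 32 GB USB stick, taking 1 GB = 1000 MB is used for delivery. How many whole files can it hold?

Audio total: 160 + 224 = 384 kbps = 0.384 Mbps.
Total bitrate: 39.954 Mbps.
Per item: 39.954 Mbps × 3120 s = 124,656 Mb = 15,582 MB.
Capacity: 32 GB = 256,000 Mb; 2.05 items → 2 complete.

2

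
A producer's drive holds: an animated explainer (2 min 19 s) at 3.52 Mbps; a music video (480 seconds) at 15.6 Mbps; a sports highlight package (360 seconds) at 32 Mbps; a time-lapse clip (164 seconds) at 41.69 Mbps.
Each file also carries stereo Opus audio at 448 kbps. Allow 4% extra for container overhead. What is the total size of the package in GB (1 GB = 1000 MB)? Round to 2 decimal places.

Audio: 448 kbps = 0.448 Mbps.
animated explainer: 3.968 Mbps × 139 s × 1.04 = 573.6 Mb
music video: 16.048 Mbps × 480 s × 1.04 = 8011.2 Mb
sports highlight package: 32.448 Mbps × 360 s × 1.04 = 12148.5 Mb
time-lapse clip: 42.138 Mbps × 164 s × 1.04 = 7187.1 Mb
Total: 27920.4 Mb = 3490.0 MB.
= 3.490 GB.

3.49 GB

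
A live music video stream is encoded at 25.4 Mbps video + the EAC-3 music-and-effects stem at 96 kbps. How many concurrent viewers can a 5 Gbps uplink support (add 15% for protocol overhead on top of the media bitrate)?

Audio: 96 kbps = 0.096 Mbps.
Per-viewer media rate: 25.496 Mbps.
On the wire with 15% overhead: 29.320 Mbps.
5 Gbps = 5,000 Mbps; 5,000 / 29.320 = 170.53 → 170 viewers.

170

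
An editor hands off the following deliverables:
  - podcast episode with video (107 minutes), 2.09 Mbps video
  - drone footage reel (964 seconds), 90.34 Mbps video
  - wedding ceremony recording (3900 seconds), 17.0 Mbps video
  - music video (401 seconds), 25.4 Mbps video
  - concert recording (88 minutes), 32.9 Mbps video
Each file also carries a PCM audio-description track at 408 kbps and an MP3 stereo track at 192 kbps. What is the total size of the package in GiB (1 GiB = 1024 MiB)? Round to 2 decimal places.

42.01 GiB

Audio total: 408 + 192 = 600 kbps = 0.600 Mbps.
podcast episode with video: 2.690 Mbps × 6420 s = 17269.8 Mb
drone footage reel: 90.940 Mbps × 964 s = 87666.2 Mb
wedding ceremony recording: 17.600 Mbps × 3900 s = 68640.0 Mb
music video: 26.000 Mbps × 401 s = 10426.0 Mb
concert recording: 33.500 Mbps × 5280 s = 176880.0 Mb
Total: 360882.0 Mb = 45110.2 MB.
= 42.01 GiB.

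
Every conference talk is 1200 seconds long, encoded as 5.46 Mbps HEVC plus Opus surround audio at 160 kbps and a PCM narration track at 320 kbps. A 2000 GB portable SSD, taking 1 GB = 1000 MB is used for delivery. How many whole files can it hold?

Audio total: 160 + 320 = 480 kbps = 0.480 Mbps.
Total bitrate: 5.940 Mbps.
Per item: 5.940 Mbps × 1200 s = 7,128 Mb = 891.0 MB.
Capacity: 2000 GB = 16,000,000 Mb; 2244.67 items → 2244 complete.

2244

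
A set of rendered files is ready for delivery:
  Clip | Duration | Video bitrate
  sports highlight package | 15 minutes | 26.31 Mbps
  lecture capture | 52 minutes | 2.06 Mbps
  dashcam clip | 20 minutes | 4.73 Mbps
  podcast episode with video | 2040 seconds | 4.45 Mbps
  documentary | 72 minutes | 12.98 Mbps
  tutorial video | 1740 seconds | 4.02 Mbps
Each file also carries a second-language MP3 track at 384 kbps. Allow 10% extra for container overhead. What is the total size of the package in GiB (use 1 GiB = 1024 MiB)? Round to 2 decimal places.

Audio: 384 kbps = 0.384 Mbps.
sports highlight package: 26.694 Mbps × 900 s × 1.10 = 26427.1 Mb
lecture capture: 2.444 Mbps × 3120 s × 1.10 = 8387.8 Mb
dashcam clip: 5.114 Mbps × 1200 s × 1.10 = 6750.5 Mb
podcast episode with video: 4.834 Mbps × 2040 s × 1.10 = 10847.5 Mb
documentary: 13.364 Mbps × 4320 s × 1.10 = 63505.7 Mb
tutorial video: 4.404 Mbps × 1740 s × 1.10 = 8429.3 Mb
Total: 124347.8 Mb = 15543.5 MB.
= 14.48 GiB.

14.48 GiB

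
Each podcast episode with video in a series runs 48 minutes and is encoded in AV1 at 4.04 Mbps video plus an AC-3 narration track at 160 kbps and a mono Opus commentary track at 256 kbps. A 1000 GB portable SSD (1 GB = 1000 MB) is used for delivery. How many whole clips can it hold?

48 min = 2880 s
Audio total: 160 + 256 = 416 kbps = 0.416 Mbps.
Total bitrate: 4.456 Mbps.
Per item: 4.456 Mbps × 2880 s = 12,833 Mb = 1,604 MB.
Capacity: 1000 GB = 8,000,000 Mb; 623.38 items → 623 complete.

623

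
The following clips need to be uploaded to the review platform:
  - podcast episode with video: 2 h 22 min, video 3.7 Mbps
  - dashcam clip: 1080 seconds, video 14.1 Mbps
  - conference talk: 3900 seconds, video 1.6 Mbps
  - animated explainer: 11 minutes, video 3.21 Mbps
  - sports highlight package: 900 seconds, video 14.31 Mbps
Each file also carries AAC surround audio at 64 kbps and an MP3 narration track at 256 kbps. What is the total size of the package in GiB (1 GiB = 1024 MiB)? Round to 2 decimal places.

Audio total: 64 + 256 = 320 kbps = 0.320 Mbps.
podcast episode with video: 4.020 Mbps × 8520 s = 34250.4 Mb
dashcam clip: 14.420 Mbps × 1080 s = 15573.6 Mb
conference talk: 1.920 Mbps × 3900 s = 7488.0 Mb
animated explainer: 3.530 Mbps × 660 s = 2329.8 Mb
sports highlight package: 14.630 Mbps × 900 s = 13167.0 Mb
Total: 72808.8 Mb = 9101.1 MB.
= 8.476 GiB.

8.48 GiB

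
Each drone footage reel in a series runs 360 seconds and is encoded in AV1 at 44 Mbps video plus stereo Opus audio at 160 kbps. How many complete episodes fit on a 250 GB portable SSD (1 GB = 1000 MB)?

125

Audio: 160 kbps = 0.160 Mbps.
Total bitrate: 44.160 Mbps.
Per item: 44.160 Mbps × 360 s = 15,898 Mb = 1,987 MB.
Capacity: 250 GB = 2,000,000 Mb; 125.81 items → 125 complete.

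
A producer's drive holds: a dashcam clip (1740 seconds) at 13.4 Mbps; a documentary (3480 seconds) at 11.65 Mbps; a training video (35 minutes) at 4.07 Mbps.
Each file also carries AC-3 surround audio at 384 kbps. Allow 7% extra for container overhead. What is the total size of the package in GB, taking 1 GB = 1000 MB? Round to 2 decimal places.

Audio: 384 kbps = 0.384 Mbps.
dashcam clip: 13.784 Mbps × 1740 s × 1.07 = 25663.1 Mb
documentary: 12.034 Mbps × 3480 s × 1.07 = 44809.8 Mb
training video: 4.454 Mbps × 2100 s × 1.07 = 10008.1 Mb
Total: 80481.0 Mb = 10060.1 MB.
= 10.06 GB.

10.06 GB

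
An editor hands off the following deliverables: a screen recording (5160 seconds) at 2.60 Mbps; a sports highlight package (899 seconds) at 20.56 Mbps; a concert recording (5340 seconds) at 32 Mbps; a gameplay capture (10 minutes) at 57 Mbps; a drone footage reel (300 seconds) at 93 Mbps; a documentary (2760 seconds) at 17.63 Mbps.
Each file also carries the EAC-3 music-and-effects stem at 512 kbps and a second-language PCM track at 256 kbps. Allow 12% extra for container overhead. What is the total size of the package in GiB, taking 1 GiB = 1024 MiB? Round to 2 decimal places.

Audio total: 512 + 256 = 768 kbps = 0.768 Mbps.
screen recording: 3.368 Mbps × 5160 s × 1.12 = 19464.3 Mb
sports highlight package: 21.328 Mbps × 899 s × 1.12 = 21474.7 Mb
concert recording: 32.768 Mbps × 5340 s × 1.12 = 195978.9 Mb
gameplay capture: 57.768 Mbps × 600 s × 1.12 = 38820.1 Mb
drone footage reel: 93.768 Mbps × 300 s × 1.12 = 31506.0 Mb
documentary: 18.398 Mbps × 2760 s × 1.12 = 56871.9 Mb
Total: 364116.0 Mb = 45514.5 MB.
= 42.39 GiB.

42.39 GiB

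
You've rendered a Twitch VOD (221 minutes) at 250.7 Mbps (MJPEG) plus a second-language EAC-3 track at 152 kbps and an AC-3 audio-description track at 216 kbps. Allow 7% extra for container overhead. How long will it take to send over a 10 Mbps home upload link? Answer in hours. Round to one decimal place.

99.0 hours

221 min = 13260 s
Audio total: 152 + 216 = 368 kbps = 0.368 Mbps.
Total bitrate: 251.068 Mbps.
File: 251.068 Mbps × 13260 s = 3329161.7 Mb.
With 7% container overhead: ×1.07. → 3562203.0 Mb.
At 10 Mbps: 3562203.0 / 10 = 356220.3 s ≈ 99 hours.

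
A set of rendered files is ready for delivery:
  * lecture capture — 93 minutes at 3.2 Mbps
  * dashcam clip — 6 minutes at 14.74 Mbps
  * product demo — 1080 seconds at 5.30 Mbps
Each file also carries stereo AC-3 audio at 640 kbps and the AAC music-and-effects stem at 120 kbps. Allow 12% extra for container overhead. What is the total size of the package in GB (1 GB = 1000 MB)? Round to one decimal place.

Audio total: 640 + 120 = 760 kbps = 0.760 Mbps.
lecture capture: 3.960 Mbps × 5580 s × 1.12 = 24748.4 Mb
dashcam clip: 15.500 Mbps × 360 s × 1.12 = 6249.6 Mb
product demo: 6.060 Mbps × 1080 s × 1.12 = 7330.2 Mb
Total: 38328.2 Mb = 4791.0 MB.
= 4.791 GB.

4.8 GB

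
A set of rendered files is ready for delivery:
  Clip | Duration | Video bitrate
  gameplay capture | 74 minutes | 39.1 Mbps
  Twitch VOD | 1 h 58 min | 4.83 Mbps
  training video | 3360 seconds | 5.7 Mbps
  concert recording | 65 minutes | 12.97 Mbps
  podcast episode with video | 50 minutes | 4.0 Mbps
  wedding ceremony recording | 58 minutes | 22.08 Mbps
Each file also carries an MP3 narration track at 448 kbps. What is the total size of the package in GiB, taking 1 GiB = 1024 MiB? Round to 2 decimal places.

Audio: 448 kbps = 0.448 Mbps.
gameplay capture: 39.548 Mbps × 4440 s = 175593.1 Mb
Twitch VOD: 5.278 Mbps × 7080 s = 37368.2 Mb
training video: 6.148 Mbps × 3360 s = 20657.3 Mb
concert recording: 13.418 Mbps × 3900 s = 52330.2 Mb
podcast episode with video: 4.448 Mbps × 3000 s = 13344.0 Mb
wedding ceremony recording: 22.528 Mbps × 3480 s = 78397.4 Mb
Total: 377690.3 Mb = 47211.3 MB.
= 43.97 GiB.

43.97 GiB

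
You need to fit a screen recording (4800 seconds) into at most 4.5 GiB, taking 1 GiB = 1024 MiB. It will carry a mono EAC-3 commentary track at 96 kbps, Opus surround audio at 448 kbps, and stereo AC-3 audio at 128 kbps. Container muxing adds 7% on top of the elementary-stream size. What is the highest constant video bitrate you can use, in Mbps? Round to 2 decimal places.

Budget: 4.5 GiB = 38654.7 Mb.
Stream payload after overhead: 38654.7 / 1.07 = 36125.9 Mb.
Total bitrate budget: 36125.9 Mb / 4800 s = 7.526 Mbps.
Audio total: 96 + 448 + 128 = 672 kbps = 0.672 Mbps.
Video: 7.526 − 0.672 = 6.854 Mbps.

6.85 Mbps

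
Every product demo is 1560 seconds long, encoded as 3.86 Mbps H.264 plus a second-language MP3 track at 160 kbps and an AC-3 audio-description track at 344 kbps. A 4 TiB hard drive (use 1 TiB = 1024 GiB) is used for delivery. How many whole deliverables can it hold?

Audio total: 160 + 344 = 504 kbps = 0.504 Mbps.
Total bitrate: 4.364 Mbps.
Per item: 4.364 Mbps × 1560 s = 6,808 Mb = 851.0 MB.
Capacity: 4 TiB = 35,184,372 Mb; 5168.21 items → 5168 complete.

5168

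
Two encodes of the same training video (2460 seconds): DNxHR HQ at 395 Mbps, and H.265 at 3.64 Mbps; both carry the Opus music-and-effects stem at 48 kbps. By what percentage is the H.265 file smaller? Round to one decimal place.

99.1%

Audio: 48 kbps = 0.048 Mbps.
DNxHR HQ: 395.048 Mbps × 2460 s = 971818.1 Mb = 113.135 GiB.
H.265: 3.688 Mbps × 2460 s = 9072.5 Mb = 1.056 GiB.
Reduction: (1 − 1.056/113.135) × 100 = 99.07%.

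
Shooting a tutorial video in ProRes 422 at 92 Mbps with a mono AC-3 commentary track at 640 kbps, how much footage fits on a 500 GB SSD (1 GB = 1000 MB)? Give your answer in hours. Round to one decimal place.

12.0 hours

Audio: 640 kbps = 0.640 Mbps.
Total bitrate: 92 + 0.640 = 92.640 Mbps.
Capacity: 500 GB = 4,000,000 Mb.
Recording time: 4,000,000 / 92.640 = 43,178 s ≈ 12.0 hours.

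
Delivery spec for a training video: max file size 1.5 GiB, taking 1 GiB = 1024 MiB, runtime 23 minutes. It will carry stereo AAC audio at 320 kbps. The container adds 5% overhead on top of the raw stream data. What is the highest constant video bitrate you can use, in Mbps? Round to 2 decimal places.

Budget: 1.5 GiB = 12884.9 Mb.
Stream payload after overhead: 12884.9 / 1.05 = 12271.3 Mb.
23 min = 1380 s
Total bitrate budget: 12271.3 Mb / 1380 s = 8.892 Mbps.
Audio: 320 kbps = 0.320 Mbps.
Video: 8.892 − 0.320 = 8.572 Mbps.

8.57 Mbps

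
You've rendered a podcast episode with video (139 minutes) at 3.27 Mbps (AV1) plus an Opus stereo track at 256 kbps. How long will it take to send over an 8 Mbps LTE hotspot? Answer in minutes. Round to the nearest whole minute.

61 minutes

139 min = 8340 s
Audio: 256 kbps = 0.256 Mbps.
Total bitrate: 3.526 Mbps.
File: 3.526 Mbps × 8340 s = 29406.8 Mb.
At 8 Mbps: 29406.8 / 8 = 3675.9 s ≈ 61.3 minutes.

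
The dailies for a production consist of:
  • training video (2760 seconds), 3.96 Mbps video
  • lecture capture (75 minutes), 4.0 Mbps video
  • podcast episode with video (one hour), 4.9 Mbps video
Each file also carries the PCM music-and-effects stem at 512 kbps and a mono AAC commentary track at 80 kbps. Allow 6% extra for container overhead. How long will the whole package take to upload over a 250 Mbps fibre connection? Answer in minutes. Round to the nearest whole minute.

4 minutes

Audio total: 512 + 80 = 592 kbps = 0.592 Mbps.
training video: 4.552 Mbps × 2760 s × 1.06 = 13317.3 Mb
lecture capture: 4.592 Mbps × 4500 s × 1.06 = 21903.8 Mb
podcast episode with video: 5.492 Mbps × 3600 s × 1.06 = 20957.5 Mb
Total: 56178.6 Mb = 7022.3 MB.
At 250 Mbps: 56178.6 / 250 = 225 s ≈ 3.75 minutes.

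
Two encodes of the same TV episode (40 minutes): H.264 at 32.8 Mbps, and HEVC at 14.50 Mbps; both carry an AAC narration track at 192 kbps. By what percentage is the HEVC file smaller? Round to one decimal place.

40 min = 2400 s
Audio: 192 kbps = 0.192 Mbps.
H.264: 32.992 Mbps × 2400 s = 79180.8 Mb = 9.218 GiB.
HEVC: 14.692 Mbps × 2400 s = 35260.8 Mb = 4.105 GiB.
Reduction: (1 − 4.105/9.218) × 100 = 55.47%.

55.5%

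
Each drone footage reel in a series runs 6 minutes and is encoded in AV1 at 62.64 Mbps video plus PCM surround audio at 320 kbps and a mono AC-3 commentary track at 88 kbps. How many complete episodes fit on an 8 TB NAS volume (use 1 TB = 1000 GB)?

2819

6 min = 360 s
Audio total: 320 + 88 = 408 kbps = 0.408 Mbps.
Total bitrate: 63.048 Mbps.
Per item: 63.048 Mbps × 360 s = 22,697 Mb = 2,837 MB.
Capacity: 8 TB = 64,000,000 Mb; 2819.72 items → 2819 complete.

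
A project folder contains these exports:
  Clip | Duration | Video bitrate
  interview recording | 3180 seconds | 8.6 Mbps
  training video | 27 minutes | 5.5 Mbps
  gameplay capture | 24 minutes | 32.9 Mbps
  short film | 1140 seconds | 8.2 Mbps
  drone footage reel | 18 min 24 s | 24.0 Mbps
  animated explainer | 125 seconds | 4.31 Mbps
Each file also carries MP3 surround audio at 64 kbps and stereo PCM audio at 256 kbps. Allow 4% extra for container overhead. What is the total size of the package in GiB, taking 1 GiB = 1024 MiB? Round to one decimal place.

14.9 GiB

Audio total: 64 + 256 = 320 kbps = 0.320 Mbps.
interview recording: 8.920 Mbps × 3180 s × 1.04 = 29500.2 Mb
training video: 5.820 Mbps × 1620 s × 1.04 = 9805.5 Mb
gameplay capture: 33.220 Mbps × 1440 s × 1.04 = 49750.3 Mb
short film: 8.520 Mbps × 1140 s × 1.04 = 10101.3 Mb
drone footage reel: 24.320 Mbps × 1104 s × 1.04 = 27923.3 Mb
animated explainer: 4.630 Mbps × 125 s × 1.04 = 601.9 Mb
Total: 127682.5 Mb = 15960.3 MB.
= 14.86 GiB.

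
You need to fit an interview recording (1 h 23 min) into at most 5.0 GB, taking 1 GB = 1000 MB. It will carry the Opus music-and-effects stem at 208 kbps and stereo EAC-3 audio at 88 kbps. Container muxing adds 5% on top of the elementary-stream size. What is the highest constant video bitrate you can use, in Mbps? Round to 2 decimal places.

7.35 Mbps

Budget: 5.0 GB = 40000.0 Mb.
Stream payload after overhead: 40000.0 / 1.05 = 38095.2 Mb.
1 h 23 min = 83 min = 4980 s
Total bitrate budget: 38095.2 Mb / 4980 s = 7.650 Mbps.
Audio total: 208 + 88 = 296 kbps = 0.296 Mbps.
Video: 7.650 − 0.296 = 7.354 Mbps.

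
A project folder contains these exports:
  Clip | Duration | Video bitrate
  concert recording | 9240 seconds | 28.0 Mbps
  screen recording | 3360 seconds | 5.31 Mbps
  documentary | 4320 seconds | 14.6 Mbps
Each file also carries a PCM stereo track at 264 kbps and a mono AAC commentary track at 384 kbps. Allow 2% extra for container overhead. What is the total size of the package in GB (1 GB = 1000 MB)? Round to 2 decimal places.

44.70 GB

Audio total: 264 + 384 = 648 kbps = 0.648 Mbps.
concert recording: 28.648 Mbps × 9240 s × 1.02 = 270001.7 Mb
screen recording: 5.958 Mbps × 3360 s × 1.02 = 20419.3 Mb
documentary: 15.248 Mbps × 4320 s × 1.02 = 67188.8 Mb
Total: 357609.7 Mb = 44701.2 MB.
= 44.70 GB.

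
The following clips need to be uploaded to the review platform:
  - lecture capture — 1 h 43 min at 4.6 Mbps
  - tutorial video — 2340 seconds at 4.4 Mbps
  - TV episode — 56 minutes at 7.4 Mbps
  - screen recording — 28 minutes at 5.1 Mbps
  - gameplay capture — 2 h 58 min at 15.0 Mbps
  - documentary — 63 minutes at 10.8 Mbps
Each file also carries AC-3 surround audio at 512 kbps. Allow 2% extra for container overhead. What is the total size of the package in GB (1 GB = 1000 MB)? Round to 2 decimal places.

Audio: 512 kbps = 0.512 Mbps.
lecture capture: 5.112 Mbps × 6180 s × 1.02 = 32224.0 Mb
tutorial video: 4.912 Mbps × 2340 s × 1.02 = 11724.0 Mb
TV episode: 7.912 Mbps × 3360 s × 1.02 = 27116.0 Mb
screen recording: 5.612 Mbps × 1680 s × 1.02 = 9616.7 Mb
gameplay capture: 15.512 Mbps × 10680 s × 1.02 = 168981.5 Mb
documentary: 11.312 Mbps × 3780 s × 1.02 = 43614.5 Mb
Total: 293276.8 Mb = 36659.6 MB.
= 36.66 GB.

36.66 GB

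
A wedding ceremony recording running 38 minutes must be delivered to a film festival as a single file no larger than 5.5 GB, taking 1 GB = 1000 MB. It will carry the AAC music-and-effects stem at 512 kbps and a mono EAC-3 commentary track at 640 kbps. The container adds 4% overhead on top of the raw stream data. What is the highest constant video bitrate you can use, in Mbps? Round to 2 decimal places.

Budget: 5.5 GB = 44000.0 Mb.
Stream payload after overhead: 44000.0 / 1.04 = 42307.7 Mb.
38 min = 2280 s
Total bitrate budget: 42307.7 Mb / 2280 s = 18.556 Mbps.
Audio total: 512 + 640 = 1152 kbps = 1.152 Mbps.
Video: 18.556 − 1.152 = 17.404 Mbps.

17.40 Mbps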